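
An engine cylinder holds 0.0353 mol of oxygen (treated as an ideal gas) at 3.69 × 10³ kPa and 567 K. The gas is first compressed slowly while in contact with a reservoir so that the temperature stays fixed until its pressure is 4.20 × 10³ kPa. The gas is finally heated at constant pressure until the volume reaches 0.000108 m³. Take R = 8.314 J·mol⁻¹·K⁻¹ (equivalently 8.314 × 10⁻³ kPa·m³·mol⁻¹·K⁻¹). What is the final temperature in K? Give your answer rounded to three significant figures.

From PV = nRT: V₁ = nRT₁/P₁ = 4.510e-05 m³.
T constant ⇒ Boyle's law P V = const: T₂ = T₁; V₂ = V₁·(P₁/P₂) = 3.962e-05 m³.
P constant ⇒ V ∝ T: P₃ = P₂; T₃ = T₂·(V₃/V₂) = 1546 K.

T₃ ≈ 1.55e+03 K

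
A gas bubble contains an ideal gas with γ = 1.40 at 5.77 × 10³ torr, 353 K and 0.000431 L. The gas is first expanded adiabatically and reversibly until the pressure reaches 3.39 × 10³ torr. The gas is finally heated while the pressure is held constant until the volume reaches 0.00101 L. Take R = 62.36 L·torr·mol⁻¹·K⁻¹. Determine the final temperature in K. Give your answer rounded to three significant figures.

Adiabatic (γ = 1.40), T V^(γ−1) and P V^γ constant: T₂ = T₁·(P₂/P₁)^((γ−1)/γ) = 303.2 K; V₂ = V₁·(P₁/P₂)^(1/γ) = 0.0006302 L.
P constant ⇒ V ∝ T: P₃ = P₂; T₃ = T₂·(V₃/V₂) = 486.0 K.

T₃ ≈ 486 K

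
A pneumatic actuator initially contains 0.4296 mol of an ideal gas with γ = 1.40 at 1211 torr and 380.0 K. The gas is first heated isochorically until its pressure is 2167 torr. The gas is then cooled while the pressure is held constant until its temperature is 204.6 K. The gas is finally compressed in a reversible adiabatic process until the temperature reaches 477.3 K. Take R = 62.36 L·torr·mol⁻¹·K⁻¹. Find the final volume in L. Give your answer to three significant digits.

From PV = nRT: V₁ = nRT₁/P₁ = 8.406 L.
V constant ⇒ P ∝ T: V₂ = V₁; T₂ = T₁·(P₂/P₁) = 680.0 K.
P constant ⇒ V ∝ T: P₃ = P₂; V₃ = V₂·(T₃/T₂) = 2.529 L.
Reversible adiabatic, γ = 1.40: P₄ = P₃·(T₄/T₃)^(γ/(γ−1)) = 4.202e+04 torr; V₄ = V₃·(T₃/T₄)^(1/(γ−1)) = 0.3043 L.

V₄ ≈ 0.304 L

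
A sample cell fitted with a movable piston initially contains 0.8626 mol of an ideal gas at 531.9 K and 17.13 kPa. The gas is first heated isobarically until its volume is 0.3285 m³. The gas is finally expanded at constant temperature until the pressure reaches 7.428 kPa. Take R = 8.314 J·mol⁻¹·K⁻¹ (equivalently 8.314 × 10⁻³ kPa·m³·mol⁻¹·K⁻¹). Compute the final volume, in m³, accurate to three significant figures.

From PV = nRT: V₁ = nRT₁/P₁ = 0.2227 m³.
Isobaric, so V/T is constant: P₂ = P₁; T₂ = T₁·(V₂/V₁) = 784.6 K.
Isothermal, so P V is constant: T₃ = T₂; V₃ = V₂·(P₂/P₃) = 0.7576 m³.

V₃ ≈ 0.758 m³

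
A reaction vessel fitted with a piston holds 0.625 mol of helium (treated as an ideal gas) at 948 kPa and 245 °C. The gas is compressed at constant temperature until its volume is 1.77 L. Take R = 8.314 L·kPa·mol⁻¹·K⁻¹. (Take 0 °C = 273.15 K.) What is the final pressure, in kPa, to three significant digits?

Convert: T₁ = 518.1 K.
From PV = nRT: V₁ = nRT₁/P₁ = 2.840 L.
Isothermal, so P V is constant: T₂ = T₁; P₂ = P₁·(V₁/V₂) = 1521 kPa.

P₂ ≈ 1.52e+03 kPa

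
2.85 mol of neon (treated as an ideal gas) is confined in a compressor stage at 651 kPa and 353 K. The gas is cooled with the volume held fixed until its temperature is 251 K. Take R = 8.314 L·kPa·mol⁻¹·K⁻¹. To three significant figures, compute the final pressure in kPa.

From PV = nRT: V₁ = nRT₁/P₁ = 12.85 L.
Isochoric, so P/T is constant: V₂ = V₁; P₂ = P₁·(T₂/T₁) = 462.9 kPa.

P₂ ≈ 463 kPa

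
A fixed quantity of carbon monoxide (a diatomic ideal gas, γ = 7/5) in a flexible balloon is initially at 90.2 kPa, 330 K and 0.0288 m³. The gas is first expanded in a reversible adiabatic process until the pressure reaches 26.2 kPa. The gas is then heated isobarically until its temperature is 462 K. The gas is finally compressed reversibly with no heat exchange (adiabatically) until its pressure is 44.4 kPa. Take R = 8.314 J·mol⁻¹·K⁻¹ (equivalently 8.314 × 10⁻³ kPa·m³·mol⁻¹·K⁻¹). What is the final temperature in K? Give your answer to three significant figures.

T₄ ≈ 537 K

Adiabatic (γ = 7/5), T V^(γ−1) and P V^γ constant: T₂ = T₁·(P₂/P₁)^((γ−1)/γ) = 231.8 K; V₂ = V₁·(P₁/P₂)^(1/γ) = 0.06965 m³.
P constant ⇒ V ∝ T: P₃ = P₂; V₃ = V₂·(T₃/T₂) = 0.1388 m³.
Reversible adiabatic, γ = 7/5: T₄ = T₃·(P₄/P₃)^((γ−1)/γ) = 537.1 K; V₄ = V₃·(P₃/P₄)^(1/γ) = 0.09523 m³.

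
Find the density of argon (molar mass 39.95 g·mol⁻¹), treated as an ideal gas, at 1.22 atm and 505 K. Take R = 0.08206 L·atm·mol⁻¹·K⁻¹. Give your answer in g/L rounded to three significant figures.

ρ ≈ 1.18 g/L

ρ = PM/(RT) = (1.22 × 39.95) / (0.08206 × 505.0)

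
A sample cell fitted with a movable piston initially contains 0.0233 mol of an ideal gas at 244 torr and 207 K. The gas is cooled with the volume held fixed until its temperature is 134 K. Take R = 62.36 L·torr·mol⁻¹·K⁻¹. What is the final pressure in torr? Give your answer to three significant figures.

From PV = nRT: V₁ = nRT₁/P₁ = 1.233 L.
V constant ⇒ P ∝ T: V₂ = V₁; P₂ = P₁·(T₂/T₁) = 158.0 torr.

P₂ ≈ 158 torr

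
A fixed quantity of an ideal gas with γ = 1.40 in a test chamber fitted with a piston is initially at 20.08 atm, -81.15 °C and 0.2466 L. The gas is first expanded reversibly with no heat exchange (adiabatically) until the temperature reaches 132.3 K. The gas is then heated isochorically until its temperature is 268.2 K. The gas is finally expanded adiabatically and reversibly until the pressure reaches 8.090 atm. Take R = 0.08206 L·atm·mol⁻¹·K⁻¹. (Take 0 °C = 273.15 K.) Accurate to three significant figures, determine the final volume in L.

V₄ ≈ 0.782 L

Convert: T₁ = 192.0 K.
Adiabatic (γ = 1.40), T V^(γ−1) and P V^γ constant: P₂ = P₁·(T₂/T₁)^(γ/(γ−1)) = 5.453 atm; V₂ = V₁·(T₁/T₂)^(1/(γ−1)) = 0.6257 L.
V constant ⇒ P ∝ T: V₃ = V₂; P₃ = P₂·(T₃/T₂) = 11.06 atm.
Adiabatic (γ = 1.40), T V^(γ−1) and P V^γ constant: T₄ = T₃·(P₄/P₃)^((γ−1)/γ) = 245.3 K; V₄ = V₃·(P₃/P₄)^(1/γ) = 0.7820 L.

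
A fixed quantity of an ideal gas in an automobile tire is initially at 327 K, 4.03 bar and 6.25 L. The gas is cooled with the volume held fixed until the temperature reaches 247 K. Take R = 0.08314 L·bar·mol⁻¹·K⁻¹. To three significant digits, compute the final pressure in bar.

V constant ⇒ P ∝ T: V₂ = V₁; P₂ = P₁·(T₂/T₁) = 3.044 bar.

P₂ ≈ 3.04 bar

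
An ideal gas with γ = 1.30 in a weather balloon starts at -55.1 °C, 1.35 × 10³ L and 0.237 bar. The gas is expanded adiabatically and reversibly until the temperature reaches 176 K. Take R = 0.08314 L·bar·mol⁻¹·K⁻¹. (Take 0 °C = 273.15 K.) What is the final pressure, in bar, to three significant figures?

Convert: T₁ = 218.0 K.
Adiabatic (γ = 1.30), T V^(γ−1) and P V^γ constant: P₂ = P₁·(T₂/T₁)^(γ/(γ−1)) = 0.09366 bar; V₂ = V₁·(T₁/T₂)^(1/(γ−1)) = 2757 L.

P₂ ≈ 0.0937 bar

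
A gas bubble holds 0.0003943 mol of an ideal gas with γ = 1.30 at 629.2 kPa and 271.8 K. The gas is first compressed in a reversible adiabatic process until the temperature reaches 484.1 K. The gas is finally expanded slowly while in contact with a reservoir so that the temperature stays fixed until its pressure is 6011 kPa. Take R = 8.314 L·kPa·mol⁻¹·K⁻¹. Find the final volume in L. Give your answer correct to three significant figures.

V₃ ≈ 0.000264 L

From PV = nRT: V₁ = nRT₁/P₁ = 0.001416 L.
Adiabatic (γ = 1.30), T V^(γ−1) and P V^γ constant: P₂ = P₁·(T₂/T₁)^(γ/(γ−1)) = 7675 kPa; V₂ = V₁·(T₁/T₂)^(1/(γ−1)) = 0.0002068 L.
T constant ⇒ Boyle's law P V = const: T₃ = T₂; V₃ = V₂·(P₂/P₃) = 0.0002640 L.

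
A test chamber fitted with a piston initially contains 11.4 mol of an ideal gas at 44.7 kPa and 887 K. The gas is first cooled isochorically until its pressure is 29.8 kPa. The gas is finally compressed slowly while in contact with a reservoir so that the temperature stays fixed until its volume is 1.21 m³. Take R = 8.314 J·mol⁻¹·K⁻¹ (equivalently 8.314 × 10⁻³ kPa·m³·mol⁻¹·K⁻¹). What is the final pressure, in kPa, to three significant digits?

P₃ ≈ 46.3 kPa

From PV = nRT: V₁ = nRT₁/P₁ = 1.881 m³.
Isochoric, so P/T is constant: V₂ = V₁; T₂ = T₁·(P₂/P₁) = 591.3 K.
Isothermal, so P V is constant: T₃ = T₂; P₃ = P₂·(V₂/V₃) = 46.32 kPa.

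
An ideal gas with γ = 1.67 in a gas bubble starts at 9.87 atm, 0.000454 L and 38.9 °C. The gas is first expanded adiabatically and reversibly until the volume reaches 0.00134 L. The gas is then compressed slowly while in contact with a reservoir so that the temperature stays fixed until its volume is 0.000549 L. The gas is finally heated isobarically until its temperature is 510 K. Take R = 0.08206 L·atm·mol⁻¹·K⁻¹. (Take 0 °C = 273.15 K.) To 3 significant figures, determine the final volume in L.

Convert: T₁ = 312.0 K.
Reversible adiabatic, γ = 1.67: T₂ = T₁·(V₁/V₂)^(γ−1) = 151.1 K; P₂ = P₁·(V₁/V₂)^γ = 1.619 atm.
Isothermal, so P V is constant: T₃ = T₂; P₃ = P₂·(V₂/V₃) = 3.952 atm.
Isobaric, so V/T is constant: P₄ = P₃; V₄ = V₃·(T₄/T₃) = 0.001853 L.

V₄ ≈ 0.00185 L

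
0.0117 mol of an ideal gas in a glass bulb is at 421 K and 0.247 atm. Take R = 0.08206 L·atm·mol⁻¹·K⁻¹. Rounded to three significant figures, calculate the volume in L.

PV = nRT ⇒ V = nRT/P = (0.0117 × 0.08206 × 421) / 0.247

V ≈ 1.64 L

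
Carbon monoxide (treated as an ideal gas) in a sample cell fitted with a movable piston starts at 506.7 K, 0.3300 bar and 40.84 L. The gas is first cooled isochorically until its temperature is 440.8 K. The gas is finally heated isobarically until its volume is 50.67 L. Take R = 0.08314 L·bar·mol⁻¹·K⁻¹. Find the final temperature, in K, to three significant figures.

V constant ⇒ P ∝ T: V₂ = V₁; P₂ = P₁·(T₂/T₁) = 0.2871 bar.
P constant ⇒ V ∝ T: P₃ = P₂; T₃ = T₂·(V₃/V₂) = 546.9 K.

T₃ ≈ 547 K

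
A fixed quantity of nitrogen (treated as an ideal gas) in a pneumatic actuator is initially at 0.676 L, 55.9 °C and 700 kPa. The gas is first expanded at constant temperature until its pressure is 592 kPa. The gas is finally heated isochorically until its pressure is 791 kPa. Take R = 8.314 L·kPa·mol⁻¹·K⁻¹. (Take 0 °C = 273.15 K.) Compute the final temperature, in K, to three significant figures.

Convert: T₁ = 329.0 K.
T constant ⇒ Boyle's law P V = const: T₂ = T₁; V₂ = V₁·(P₁/P₂) = 0.7993 L.
V constant ⇒ P ∝ T: V₃ = V₂; T₃ = T₂·(P₃/P₂) = 439.7 K.

T₃ ≈ 440 K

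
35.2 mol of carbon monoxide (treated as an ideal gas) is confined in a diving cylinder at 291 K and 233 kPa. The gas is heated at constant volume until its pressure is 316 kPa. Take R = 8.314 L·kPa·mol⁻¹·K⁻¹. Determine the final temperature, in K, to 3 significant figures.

From PV = nRT: V₁ = nRT₁/P₁ = 365.5 L.
V constant ⇒ P ∝ T: V₂ = V₁; T₂ = T₁·(P₂/P₁) = 394.7 K.

T₂ ≈ 395 K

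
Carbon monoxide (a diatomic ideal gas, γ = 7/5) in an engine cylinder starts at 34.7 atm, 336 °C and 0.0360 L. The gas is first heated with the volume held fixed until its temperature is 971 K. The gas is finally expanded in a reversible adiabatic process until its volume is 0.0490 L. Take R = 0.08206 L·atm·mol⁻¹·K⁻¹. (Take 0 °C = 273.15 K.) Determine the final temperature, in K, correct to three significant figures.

T₃ ≈ 858 K

Convert: T₁ = 609.1 K.
Isochoric, so P/T is constant: V₂ = V₁; P₂ = P₁·(T₂/T₁) = 55.31 atm.
Adiabatic (γ = 7/5), T V^(γ−1) and P V^γ constant: T₃ = T₂·(V₂/V₃)^(γ−1) = 858.3 K; P₃ = P₂·(V₂/V₃)^γ = 35.92 atm.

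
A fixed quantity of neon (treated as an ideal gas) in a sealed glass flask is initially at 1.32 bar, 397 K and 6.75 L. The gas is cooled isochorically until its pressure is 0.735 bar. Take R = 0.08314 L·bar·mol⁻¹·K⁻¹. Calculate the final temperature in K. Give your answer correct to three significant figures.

T₂ ≈ 221 K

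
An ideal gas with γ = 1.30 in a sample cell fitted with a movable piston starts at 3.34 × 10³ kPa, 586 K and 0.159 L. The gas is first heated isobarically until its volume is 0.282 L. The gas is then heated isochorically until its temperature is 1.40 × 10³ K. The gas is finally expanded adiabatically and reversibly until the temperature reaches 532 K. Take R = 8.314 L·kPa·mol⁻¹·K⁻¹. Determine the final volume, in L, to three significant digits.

P constant ⇒ V ∝ T: P₂ = P₁; T₂ = T₁·(V₂/V₁) = 1039 K.
Isochoric, so P/T is constant: V₃ = V₂; P₃ = P₂·(T₃/T₂) = 4499 kPa.
Adiabatic (γ = 1.30), T V^(γ−1) and P V^γ constant: P₄ = P₃·(T₄/T₃)^(γ/(γ−1)) = 67.95 kPa; V₄ = V₃·(T₃/T₄)^(1/(γ−1)) = 7.095 L.

V₄ ≈ 7.10 L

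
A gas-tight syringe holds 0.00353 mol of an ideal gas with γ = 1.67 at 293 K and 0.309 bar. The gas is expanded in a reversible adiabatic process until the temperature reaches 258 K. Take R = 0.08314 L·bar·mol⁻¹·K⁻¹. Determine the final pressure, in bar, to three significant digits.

From PV = nRT: V₁ = nRT₁/P₁ = 0.2783 L.
Adiabatic (γ = 1.67), T V^(γ−1) and P V^γ constant: P₂ = P₁·(T₂/T₁)^(γ/(γ−1)) = 0.2250 bar; V₂ = V₁·(T₁/T₂)^(1/(γ−1)) = 0.3365 L.

P₂ ≈ 0.225 bar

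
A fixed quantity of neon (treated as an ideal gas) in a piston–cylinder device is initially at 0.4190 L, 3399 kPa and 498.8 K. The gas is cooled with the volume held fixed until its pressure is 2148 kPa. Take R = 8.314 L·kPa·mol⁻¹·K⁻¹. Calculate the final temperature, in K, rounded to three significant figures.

T₂ ≈ 315 K

V constant ⇒ P ∝ T: V₂ = V₁; T₂ = T₁·(P₂/P₁) = 315.2 K.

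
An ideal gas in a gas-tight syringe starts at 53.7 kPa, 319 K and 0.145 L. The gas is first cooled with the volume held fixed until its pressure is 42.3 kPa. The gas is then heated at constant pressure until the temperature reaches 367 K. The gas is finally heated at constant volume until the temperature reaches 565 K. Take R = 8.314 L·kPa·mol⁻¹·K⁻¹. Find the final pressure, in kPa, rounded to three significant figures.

P₄ ≈ 65.1 kPa

Isochoric, so P/T is constant: V₂ = V₁; T₂ = T₁·(P₂/P₁) = 251.3 K.
Isobaric, so V/T is constant: P₃ = P₂; V₃ = V₂·(T₃/T₂) = 0.2118 L.
Isochoric, so P/T is constant: V₄ = V₃; P₄ = P₃·(T₄/T₃) = 65.12 kPa.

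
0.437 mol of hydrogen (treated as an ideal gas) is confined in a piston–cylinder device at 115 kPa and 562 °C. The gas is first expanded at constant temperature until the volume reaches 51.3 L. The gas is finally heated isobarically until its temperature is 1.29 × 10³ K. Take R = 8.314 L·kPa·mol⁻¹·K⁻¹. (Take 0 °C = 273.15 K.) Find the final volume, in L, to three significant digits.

Convert: T₁ = 835.1 K.
From PV = nRT: V₁ = nRT₁/P₁ = 26.39 L.
Isothermal, so P V is constant: T₂ = T₁; P₂ = P₁·(V₁/V₂) = 59.15 kPa.
P constant ⇒ V ∝ T: P₃ = P₂; V₃ = V₂·(T₃/T₂) = 79.24 L.

V₃ ≈ 79.2 L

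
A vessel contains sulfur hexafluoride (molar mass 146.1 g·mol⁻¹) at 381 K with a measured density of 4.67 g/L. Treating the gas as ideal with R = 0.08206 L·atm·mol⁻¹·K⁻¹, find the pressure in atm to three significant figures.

ρ = PM/(RT) ⇒ P = ρRT/M = (4.67 × 0.08206 × 381.0) / 146.1

P ≈ 0.999 atm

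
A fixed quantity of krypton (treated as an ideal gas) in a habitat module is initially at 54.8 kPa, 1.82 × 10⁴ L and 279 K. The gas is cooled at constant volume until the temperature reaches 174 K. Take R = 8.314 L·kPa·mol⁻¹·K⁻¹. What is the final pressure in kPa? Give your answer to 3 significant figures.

V constant ⇒ P ∝ T: V₂ = V₁; P₂ = P₁·(T₂/T₁) = 34.18 kPa.

P₂ ≈ 34.2 kPa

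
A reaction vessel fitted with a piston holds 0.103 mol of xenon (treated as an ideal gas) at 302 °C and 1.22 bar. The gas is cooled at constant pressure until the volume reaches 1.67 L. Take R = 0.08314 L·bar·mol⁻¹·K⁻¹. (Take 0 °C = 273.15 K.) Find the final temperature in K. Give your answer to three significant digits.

Convert: T₁ = 575.1 K.
From PV = nRT: V₁ = nRT₁/P₁ = 4.037 L.
P constant ⇒ V ∝ T: P₂ = P₁; T₂ = T₁·(V₂/V₁) = 237.9 K.

T₂ ≈ 238 K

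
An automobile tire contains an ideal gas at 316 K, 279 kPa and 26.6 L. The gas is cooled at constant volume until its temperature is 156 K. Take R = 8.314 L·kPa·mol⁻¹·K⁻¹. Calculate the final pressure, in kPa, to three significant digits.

P₂ ≈ 138 kPa

V constant ⇒ P ∝ T: V₂ = V₁; P₂ = P₁·(T₂/T₁) = 137.7 kPa.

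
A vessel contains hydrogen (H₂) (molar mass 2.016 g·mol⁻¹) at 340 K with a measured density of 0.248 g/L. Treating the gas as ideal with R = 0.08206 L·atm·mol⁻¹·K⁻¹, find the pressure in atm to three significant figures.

P ≈ 3.43 atm

ρ = PM/(RT) ⇒ P = ρRT/M = (0.248 × 0.08206 × 340.0) / 2.016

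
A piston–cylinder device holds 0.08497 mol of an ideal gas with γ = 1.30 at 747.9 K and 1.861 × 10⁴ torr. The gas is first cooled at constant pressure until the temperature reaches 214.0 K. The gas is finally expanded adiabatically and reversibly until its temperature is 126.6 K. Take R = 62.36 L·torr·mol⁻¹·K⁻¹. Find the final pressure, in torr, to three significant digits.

From PV = nRT: V₁ = nRT₁/P₁ = 0.2129 L.
Isobaric, so V/T is constant: P₂ = P₁; V₂ = V₁·(T₂/T₁) = 0.06093 L.
Reversible adiabatic, γ = 1.30: P₃ = P₂·(T₃/T₂)^(γ/(γ−1)) = 1914 torr; V₃ = V₂·(T₂/T₃)^(1/(γ−1)) = 0.3506 L.

P₃ ≈ 1.91e+03 torr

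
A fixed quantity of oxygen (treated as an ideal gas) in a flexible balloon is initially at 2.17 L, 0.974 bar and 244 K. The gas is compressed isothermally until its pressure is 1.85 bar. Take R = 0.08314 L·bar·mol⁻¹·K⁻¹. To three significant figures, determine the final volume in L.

V₂ ≈ 1.14 L

T constant ⇒ Boyle's law P V = const: T₂ = T₁; V₂ = V₁·(P₁/P₂) = 1.142 L.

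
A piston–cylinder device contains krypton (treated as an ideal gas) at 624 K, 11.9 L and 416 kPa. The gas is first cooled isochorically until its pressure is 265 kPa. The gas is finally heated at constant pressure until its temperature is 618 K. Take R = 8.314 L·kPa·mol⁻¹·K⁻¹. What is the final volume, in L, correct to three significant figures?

V constant ⇒ P ∝ T: V₂ = V₁; T₂ = T₁·(P₂/P₁) = 397.5 K.
Isobaric, so V/T is constant: P₃ = P₂; V₃ = V₂·(T₃/T₂) = 18.50 L.

V₃ ≈ 18.5 L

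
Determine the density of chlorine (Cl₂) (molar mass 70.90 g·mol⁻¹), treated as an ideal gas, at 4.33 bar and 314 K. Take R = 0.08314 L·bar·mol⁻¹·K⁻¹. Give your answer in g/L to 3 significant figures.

ρ ≈ 11.8 g/L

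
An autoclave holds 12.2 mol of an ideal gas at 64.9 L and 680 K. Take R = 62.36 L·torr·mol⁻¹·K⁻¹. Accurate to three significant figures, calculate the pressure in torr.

P ≈ 7.97e+03 torr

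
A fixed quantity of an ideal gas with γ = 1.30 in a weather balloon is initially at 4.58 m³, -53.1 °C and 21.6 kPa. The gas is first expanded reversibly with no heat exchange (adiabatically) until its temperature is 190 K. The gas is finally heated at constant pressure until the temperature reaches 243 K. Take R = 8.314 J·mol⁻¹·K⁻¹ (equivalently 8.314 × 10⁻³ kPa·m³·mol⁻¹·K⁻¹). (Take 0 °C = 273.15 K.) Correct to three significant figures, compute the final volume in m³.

V₃ ≈ 9.56 m³

Convert: T₁ = 220.0 K.
Adiabatic (γ = 1.30), T V^(γ−1) and P V^γ constant: P₂ = P₁·(T₂/T₁)^(γ/(γ−1)) = 11.43 kPa; V₂ = V₁·(T₁/T₂)^(1/(γ−1)) = 7.472 m³.
P constant ⇒ V ∝ T: P₃ = P₂; V₃ = V₂·(T₃/T₂) = 9.556 m³.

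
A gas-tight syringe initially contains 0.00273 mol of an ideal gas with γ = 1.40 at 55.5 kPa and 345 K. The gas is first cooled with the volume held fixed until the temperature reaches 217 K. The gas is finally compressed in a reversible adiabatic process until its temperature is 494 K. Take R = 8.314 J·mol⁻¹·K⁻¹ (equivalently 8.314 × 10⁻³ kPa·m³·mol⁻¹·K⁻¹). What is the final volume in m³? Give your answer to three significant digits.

From PV = nRT: V₁ = nRT₁/P₁ = 0.0001411 m³.
V constant ⇒ P ∝ T: V₂ = V₁; P₂ = P₁·(T₂/T₁) = 34.91 kPa.
Reversible adiabatic, γ = 1.40: P₃ = P₂·(T₃/T₂)^(γ/(γ−1)) = 621.4 kPa; V₃ = V₂·(T₂/T₃)^(1/(γ−1)) = 1.804e-05 m³.

V₃ ≈ 1.80e-05 m³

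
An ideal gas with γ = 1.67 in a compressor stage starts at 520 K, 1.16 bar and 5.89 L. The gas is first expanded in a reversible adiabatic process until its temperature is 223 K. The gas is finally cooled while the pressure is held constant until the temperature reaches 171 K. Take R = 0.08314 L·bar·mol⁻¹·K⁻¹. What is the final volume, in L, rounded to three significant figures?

V₃ ≈ 16.0 L

Adiabatic (γ = 1.67), T V^(γ−1) and P V^γ constant: P₂ = P₁·(T₂/T₁)^(γ/(γ−1)) = 0.1406 bar; V₂ = V₁·(T₁/T₂)^(1/(γ−1)) = 20.84 L.
Isobaric, so V/T is constant: P₃ = P₂; V₃ = V₂·(T₃/T₂) = 15.98 L.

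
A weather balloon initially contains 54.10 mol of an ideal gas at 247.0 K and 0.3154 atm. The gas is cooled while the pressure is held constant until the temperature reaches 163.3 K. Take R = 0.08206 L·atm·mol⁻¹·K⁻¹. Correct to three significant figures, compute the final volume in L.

V₂ ≈ 2.30e+03 L

From PV = nRT: V₁ = nRT₁/P₁ = 3477 L.
Isobaric, so V/T is constant: P₂ = P₁; V₂ = V₁·(T₂/T₁) = 2299 L.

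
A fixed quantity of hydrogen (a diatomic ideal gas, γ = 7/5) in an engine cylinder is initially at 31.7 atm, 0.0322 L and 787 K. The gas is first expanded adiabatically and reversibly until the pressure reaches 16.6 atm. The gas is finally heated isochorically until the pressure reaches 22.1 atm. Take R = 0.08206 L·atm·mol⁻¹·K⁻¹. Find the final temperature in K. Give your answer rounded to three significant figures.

T₃ ≈ 871 K

Adiabatic (γ = 7/5), T V^(γ−1) and P V^γ constant: T₂ = T₁·(P₂/P₁)^((γ−1)/γ) = 654.2 K; V₂ = V₁·(P₁/P₂)^(1/γ) = 0.05111 L.
Isochoric, so P/T is constant: V₃ = V₂; T₃ = T₂·(P₃/P₂) = 870.9 K.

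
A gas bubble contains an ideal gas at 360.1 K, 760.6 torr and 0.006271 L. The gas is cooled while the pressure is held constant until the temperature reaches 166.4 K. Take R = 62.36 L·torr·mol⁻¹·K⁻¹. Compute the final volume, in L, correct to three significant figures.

V₂ ≈ 0.00290 L

Isobaric, so V/T is constant: P₂ = P₁; V₂ = V₁·(T₂/T₁) = 0.002898 L.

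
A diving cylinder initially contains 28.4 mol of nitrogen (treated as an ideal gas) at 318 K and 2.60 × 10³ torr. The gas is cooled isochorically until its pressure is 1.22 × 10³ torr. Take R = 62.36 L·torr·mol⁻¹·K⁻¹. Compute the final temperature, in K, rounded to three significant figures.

T₂ ≈ 149 K

From PV = nRT: V₁ = nRT₁/P₁ = 216.6 L.
V constant ⇒ P ∝ T: V₂ = V₁; T₂ = T₁·(P₂/P₁) = 149.2 K.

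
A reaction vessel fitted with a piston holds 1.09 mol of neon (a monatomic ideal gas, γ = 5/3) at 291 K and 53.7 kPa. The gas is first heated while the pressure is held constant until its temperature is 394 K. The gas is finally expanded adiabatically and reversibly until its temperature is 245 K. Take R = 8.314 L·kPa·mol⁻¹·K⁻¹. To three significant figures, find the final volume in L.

V₃ ≈ 136 L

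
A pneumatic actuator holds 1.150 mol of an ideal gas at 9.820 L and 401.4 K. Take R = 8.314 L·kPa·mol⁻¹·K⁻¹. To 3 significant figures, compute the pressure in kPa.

PV = nRT ⇒ P = nRT/V = (1.150 × 8.314 × 401.4) / 9.820

P ≈ 391 kPa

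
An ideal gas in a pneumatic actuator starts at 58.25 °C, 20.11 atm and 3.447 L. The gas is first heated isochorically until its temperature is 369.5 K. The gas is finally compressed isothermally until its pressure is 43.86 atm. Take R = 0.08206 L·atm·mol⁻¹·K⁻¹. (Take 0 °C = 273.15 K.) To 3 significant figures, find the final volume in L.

V₃ ≈ 1.76 L

Convert: T₁ = 331.4 K.
Isochoric, so P/T is constant: V₂ = V₁; P₂ = P₁·(T₂/T₁) = 22.42 atm.
T constant ⇒ Boyle's law P V = const: T₃ = T₂; V₃ = V₂·(P₂/P₃) = 1.762 L.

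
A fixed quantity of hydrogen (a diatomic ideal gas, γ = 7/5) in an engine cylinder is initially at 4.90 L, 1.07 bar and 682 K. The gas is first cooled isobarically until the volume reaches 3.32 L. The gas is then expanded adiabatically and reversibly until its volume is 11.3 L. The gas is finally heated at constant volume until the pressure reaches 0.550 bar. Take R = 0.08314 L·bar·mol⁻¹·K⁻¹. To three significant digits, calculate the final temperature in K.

T₄ ≈ 808 K

P constant ⇒ V ∝ T: P₂ = P₁; T₂ = T₁·(V₂/V₁) = 462.1 K.
Adiabatic (γ = 7/5), T V^(γ−1) and P V^γ constant: T₃ = T₂·(V₂/V₃)^(γ−1) = 283.1 K; P₃ = P₂·(V₂/V₃)^γ = 0.1926 bar.
Isochoric, so P/T is constant: V₄ = V₃; T₄ = T₃·(P₄/P₃) = 808.4 K.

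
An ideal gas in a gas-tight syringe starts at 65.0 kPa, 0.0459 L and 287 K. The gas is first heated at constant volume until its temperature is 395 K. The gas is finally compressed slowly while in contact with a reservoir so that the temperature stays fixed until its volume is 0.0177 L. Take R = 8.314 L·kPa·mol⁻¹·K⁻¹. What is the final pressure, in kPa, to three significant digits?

V constant ⇒ P ∝ T: V₂ = V₁; P₂ = P₁·(T₂/T₁) = 89.46 kPa.
Isothermal, so P V is constant: T₃ = T₂; P₃ = P₂·(V₂/V₃) = 232.0 kPa.

P₃ ≈ 232 kPa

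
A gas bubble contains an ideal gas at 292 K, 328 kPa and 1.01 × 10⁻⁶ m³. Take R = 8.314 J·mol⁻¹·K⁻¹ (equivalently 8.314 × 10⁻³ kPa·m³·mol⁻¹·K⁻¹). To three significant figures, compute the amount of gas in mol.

PV = nRT ⇒ n = PV/(RT) = (328 × 1.01e-06) / (8.314 × 10⁻³ × 292)

n ≈ 0.000136 mol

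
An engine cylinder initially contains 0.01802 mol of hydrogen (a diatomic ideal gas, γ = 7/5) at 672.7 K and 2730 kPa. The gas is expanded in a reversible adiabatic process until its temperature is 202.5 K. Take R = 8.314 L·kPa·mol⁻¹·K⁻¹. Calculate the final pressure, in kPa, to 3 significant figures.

P₂ ≈ 40.9 kPa

From PV = nRT: V₁ = nRT₁/P₁ = 0.03692 L.
Adiabatic (γ = 7/5), T V^(γ−1) and P V^γ constant: P₂ = P₁·(T₂/T₁)^(γ/(γ−1)) = 40.86 kPa; V₂ = V₁·(T₁/T₂)^(1/(γ−1)) = 0.7425 L.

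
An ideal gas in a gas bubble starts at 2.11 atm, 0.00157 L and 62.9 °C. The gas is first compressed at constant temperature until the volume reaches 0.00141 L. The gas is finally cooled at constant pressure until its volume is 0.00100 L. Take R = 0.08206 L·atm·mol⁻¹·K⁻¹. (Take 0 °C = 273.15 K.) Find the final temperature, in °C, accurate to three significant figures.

Convert: T₁ = 336.0 K.
T constant ⇒ Boyle's law P V = const: T₂ = T₁; P₂ = P₁·(V₁/V₂) = 2.349 atm.
Isobaric, so V/T is constant: P₃ = P₂; T₃ = T₂·(V₃/V₂) = 238.3 K.

T₃ ≈ -34.8 °C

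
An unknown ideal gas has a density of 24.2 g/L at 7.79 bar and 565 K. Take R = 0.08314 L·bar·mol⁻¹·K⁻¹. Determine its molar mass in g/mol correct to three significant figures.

ρ = PM/(RT) ⇒ M = ρRT/P = (24.2 × 0.08314 × 565.0) / 7.79

M ≈ 146 g/mol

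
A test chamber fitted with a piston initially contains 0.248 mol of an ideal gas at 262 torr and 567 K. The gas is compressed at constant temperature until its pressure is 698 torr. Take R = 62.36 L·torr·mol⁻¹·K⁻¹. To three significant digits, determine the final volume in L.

V₂ ≈ 12.6 L

From PV = nRT: V₁ = nRT₁/P₁ = 33.47 L.
T constant ⇒ Boyle's law P V = const: T₂ = T₁; V₂ = V₁·(P₁/P₂) = 12.56 L.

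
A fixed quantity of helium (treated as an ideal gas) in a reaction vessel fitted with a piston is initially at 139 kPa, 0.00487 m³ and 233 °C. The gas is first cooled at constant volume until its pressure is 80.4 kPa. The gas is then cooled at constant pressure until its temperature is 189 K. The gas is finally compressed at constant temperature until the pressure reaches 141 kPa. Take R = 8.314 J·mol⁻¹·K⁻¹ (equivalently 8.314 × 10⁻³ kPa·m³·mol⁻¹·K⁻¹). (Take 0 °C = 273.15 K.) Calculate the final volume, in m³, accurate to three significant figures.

V₄ ≈ 0.00179 m³

Convert: T₁ = 506.1 K.
Isochoric, so P/T is constant: V₂ = V₁; T₂ = T₁·(P₂/P₁) = 292.8 K.
P constant ⇒ V ∝ T: P₃ = P₂; V₃ = V₂·(T₃/T₂) = 0.003144 m³.
T constant ⇒ Boyle's law P V = const: T₄ = T₃; V₄ = V₃·(P₃/P₄) = 0.001793 m³.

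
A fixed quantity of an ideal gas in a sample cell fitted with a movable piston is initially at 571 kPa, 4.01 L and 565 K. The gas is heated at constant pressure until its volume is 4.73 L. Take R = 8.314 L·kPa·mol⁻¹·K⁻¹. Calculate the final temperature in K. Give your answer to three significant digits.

P constant ⇒ V ∝ T: P₂ = P₁; T₂ = T₁·(V₂/V₁) = 666.4 K.

T₂ ≈ 666 K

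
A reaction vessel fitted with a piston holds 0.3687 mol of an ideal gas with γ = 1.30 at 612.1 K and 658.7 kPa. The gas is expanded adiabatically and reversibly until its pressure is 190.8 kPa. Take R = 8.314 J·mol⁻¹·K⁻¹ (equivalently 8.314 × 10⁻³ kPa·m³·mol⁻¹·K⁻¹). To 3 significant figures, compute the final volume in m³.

From PV = nRT: V₁ = nRT₁/P₁ = 0.002849 m³.
Reversible adiabatic, γ = 1.30: T₂ = T₁·(P₂/P₁)^((γ−1)/γ) = 459.9 K; V₂ = V₁·(P₁/P₂)^(1/γ) = 0.007388 m³.

V₂ ≈ 0.00739 m³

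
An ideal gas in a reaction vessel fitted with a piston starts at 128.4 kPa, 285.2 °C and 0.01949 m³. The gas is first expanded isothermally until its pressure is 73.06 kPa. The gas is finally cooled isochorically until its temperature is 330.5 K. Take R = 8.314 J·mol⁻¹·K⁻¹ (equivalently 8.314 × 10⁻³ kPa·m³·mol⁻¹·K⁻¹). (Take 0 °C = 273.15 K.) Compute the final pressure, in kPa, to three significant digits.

Convert: T₁ = 558.3 K.
Isothermal, so P V is constant: T₂ = T₁; V₂ = V₁·(P₁/P₂) = 0.03425 m³.
Isochoric, so P/T is constant: V₃ = V₂; P₃ = P₂·(T₃/T₂) = 43.25 kPa.

P₃ ≈ 43.2 kPa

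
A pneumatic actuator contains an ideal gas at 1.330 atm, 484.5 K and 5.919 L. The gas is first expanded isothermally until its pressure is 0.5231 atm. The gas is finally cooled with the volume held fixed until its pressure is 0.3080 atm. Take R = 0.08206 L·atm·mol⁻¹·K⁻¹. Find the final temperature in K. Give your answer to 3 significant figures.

T₃ ≈ 285 K

Isothermal, so P V is constant: T₂ = T₁; V₂ = V₁·(P₁/P₂) = 15.05 L.
V constant ⇒ P ∝ T: V₃ = V₂; T₃ = T₂·(P₃/P₂) = 285.3 K.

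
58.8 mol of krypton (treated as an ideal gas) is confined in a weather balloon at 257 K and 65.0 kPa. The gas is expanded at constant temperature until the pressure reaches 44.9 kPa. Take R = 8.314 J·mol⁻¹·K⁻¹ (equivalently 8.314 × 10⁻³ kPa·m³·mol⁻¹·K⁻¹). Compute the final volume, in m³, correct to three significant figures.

V₂ ≈ 2.80 m³

From PV = nRT: V₁ = nRT₁/P₁ = 1.933 m³.
Isothermal, so P V is constant: T₂ = T₁; V₂ = V₁·(P₁/P₂) = 2.798 m³.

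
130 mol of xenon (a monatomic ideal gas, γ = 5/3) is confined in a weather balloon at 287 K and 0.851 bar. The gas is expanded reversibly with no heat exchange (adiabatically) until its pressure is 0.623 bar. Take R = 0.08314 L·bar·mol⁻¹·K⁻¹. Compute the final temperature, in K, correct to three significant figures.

T₂ ≈ 253 K

From PV = nRT: V₁ = nRT₁/P₁ = 3645 L.
Reversible adiabatic, γ = 5/3: T₂ = T₁·(P₂/P₁)^((γ−1)/γ) = 253.3 K; V₂ = V₁·(P₁/P₂)^(1/γ) = 4395 L.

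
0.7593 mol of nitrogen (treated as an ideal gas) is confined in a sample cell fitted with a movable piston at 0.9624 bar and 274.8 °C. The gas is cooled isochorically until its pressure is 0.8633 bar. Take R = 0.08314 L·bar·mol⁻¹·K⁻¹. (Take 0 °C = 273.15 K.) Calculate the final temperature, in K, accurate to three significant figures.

T₂ ≈ 492 K

Convert: T₁ = 548.0 K.
From PV = nRT: V₁ = nRT₁/P₁ = 35.94 L.
Isochoric, so P/T is constant: V₂ = V₁; T₂ = T₁·(P₂/P₁) = 491.5 K.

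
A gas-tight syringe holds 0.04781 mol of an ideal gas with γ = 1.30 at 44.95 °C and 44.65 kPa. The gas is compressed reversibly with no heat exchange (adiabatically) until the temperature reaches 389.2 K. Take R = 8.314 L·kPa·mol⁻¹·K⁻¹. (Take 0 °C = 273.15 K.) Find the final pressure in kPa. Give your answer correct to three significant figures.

P₂ ≈ 107 kPa

Convert: T₁ = 318.1 K.
From PV = nRT: V₁ = nRT₁/P₁ = 2.832 L.
Adiabatic (γ = 1.30), T V^(γ−1) and P V^γ constant: P₂ = P₁·(T₂/T₁)^(γ/(γ−1)) = 107.0 kPa; V₂ = V₁·(T₁/T₂)^(1/(γ−1)) = 1.446 L.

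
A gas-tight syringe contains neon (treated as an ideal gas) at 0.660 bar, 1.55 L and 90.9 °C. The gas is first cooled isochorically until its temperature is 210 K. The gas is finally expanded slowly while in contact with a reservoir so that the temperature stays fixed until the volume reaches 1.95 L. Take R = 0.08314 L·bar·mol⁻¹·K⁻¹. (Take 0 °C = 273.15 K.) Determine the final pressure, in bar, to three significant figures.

P₃ ≈ 0.303 bar

Convert: T₁ = 364.0 K.
Isochoric, so P/T is constant: V₂ = V₁; P₂ = P₁·(T₂/T₁) = 0.3807 bar.
T constant ⇒ Boyle's law P V = const: T₃ = T₂; P₃ = P₂·(V₂/V₃) = 0.3026 bar.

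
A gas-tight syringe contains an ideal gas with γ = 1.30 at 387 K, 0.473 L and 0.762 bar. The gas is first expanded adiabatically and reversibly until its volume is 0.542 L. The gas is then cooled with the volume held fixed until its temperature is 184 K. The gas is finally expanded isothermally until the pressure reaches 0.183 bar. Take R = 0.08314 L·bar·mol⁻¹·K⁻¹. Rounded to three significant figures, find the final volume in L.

Reversible adiabatic, γ = 1.30: T₂ = T₁·(V₁/V₂)^(γ−1) = 371.5 K; P₂ = P₁·(V₁/V₂)^γ = 0.6384 bar.
V constant ⇒ P ∝ T: V₃ = V₂; P₃ = P₂·(T₃/T₂) = 0.3162 bar.
Isothermal, so P V is constant: T₄ = T₃; V₄ = V₃·(P₃/P₄) = 0.9364 L.

V₄ ≈ 0.936 L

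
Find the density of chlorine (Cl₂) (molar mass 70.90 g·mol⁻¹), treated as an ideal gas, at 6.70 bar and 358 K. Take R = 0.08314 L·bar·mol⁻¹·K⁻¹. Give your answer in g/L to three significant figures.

ρ = PM/(RT) = (6.70 × 70.90) / (0.08314 × 358.0)

ρ ≈ 16.0 g/L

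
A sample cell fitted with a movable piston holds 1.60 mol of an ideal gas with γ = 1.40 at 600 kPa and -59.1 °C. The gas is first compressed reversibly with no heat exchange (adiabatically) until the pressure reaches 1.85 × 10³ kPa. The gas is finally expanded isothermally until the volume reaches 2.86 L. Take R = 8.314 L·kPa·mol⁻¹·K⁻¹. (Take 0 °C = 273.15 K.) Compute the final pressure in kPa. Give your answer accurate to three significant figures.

P₃ ≈ 1.37e+03 kPa

Convert: T₁ = 214.0 K.
From PV = nRT: V₁ = nRT₁/P₁ = 4.746 L.
Reversible adiabatic, γ = 1.40: T₂ = T₁·(P₂/P₁)^((γ−1)/γ) = 295.3 K; V₂ = V₁·(P₁/P₂)^(1/γ) = 2.123 L.
T constant ⇒ Boyle's law P V = const: T₃ = T₂; P₃ = P₂·(V₂/V₃) = 1373 kPa.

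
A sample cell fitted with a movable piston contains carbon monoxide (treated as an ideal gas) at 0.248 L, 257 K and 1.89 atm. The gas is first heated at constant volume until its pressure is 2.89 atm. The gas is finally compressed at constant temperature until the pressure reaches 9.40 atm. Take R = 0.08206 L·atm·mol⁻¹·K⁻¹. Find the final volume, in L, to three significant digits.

V₃ ≈ 0.0762 L

V constant ⇒ P ∝ T: V₂ = V₁; T₂ = T₁·(P₂/P₁) = 393.0 K.
T constant ⇒ Boyle's law P V = const: T₃ = T₂; V₃ = V₂·(P₂/P₃) = 0.07625 L.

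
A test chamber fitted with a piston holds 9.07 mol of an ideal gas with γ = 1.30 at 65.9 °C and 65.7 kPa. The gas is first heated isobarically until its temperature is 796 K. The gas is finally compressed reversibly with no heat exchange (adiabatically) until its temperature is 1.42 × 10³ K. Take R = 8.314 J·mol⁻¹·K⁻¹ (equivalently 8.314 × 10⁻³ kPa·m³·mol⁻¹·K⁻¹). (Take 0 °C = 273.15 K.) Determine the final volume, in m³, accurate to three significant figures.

V₃ ≈ 0.133 m³

Convert: T₁ = 339.0 K.
From PV = nRT: V₁ = nRT₁/P₁ = 0.3891 m³.
P constant ⇒ V ∝ T: P₂ = P₁; V₂ = V₁·(T₂/T₁) = 0.9136 m³.
Adiabatic (γ = 1.30), T V^(γ−1) and P V^γ constant: P₃ = P₂·(T₃/T₂)^(γ/(γ−1)) = 807.0 kPa; V₃ = V₂·(T₂/T₃)^(1/(γ−1)) = 0.1327 m³.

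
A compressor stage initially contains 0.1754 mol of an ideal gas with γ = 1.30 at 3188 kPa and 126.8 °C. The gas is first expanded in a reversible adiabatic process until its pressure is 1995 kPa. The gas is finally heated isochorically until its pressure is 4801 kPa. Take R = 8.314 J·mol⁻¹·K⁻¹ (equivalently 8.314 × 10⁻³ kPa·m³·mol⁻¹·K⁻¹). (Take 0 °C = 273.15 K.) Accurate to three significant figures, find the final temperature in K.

Convert: T₁ = 399.9 K.
From PV = nRT: V₁ = nRT₁/P₁ = 0.0001829 m³.
Reversible adiabatic, γ = 1.30: T₂ = T₁·(P₂/P₁)^((γ−1)/γ) = 358.9 K; V₂ = V₁·(P₁/P₂)^(1/γ) = 0.0002624 m³.
V constant ⇒ P ∝ T: V₃ = V₂; T₃ = T₂·(P₃/P₂) = 863.8 K.

T₃ ≈ 864 K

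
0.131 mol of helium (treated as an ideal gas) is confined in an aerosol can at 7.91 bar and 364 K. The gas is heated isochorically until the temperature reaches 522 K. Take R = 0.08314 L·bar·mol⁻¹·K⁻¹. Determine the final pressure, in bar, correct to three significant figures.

From PV = nRT: V₁ = nRT₁/P₁ = 0.5012 L.
Isochoric, so P/T is constant: V₂ = V₁; P₂ = P₁·(T₂/T₁) = 11.34 bar.

P₂ ≈ 11.3 bar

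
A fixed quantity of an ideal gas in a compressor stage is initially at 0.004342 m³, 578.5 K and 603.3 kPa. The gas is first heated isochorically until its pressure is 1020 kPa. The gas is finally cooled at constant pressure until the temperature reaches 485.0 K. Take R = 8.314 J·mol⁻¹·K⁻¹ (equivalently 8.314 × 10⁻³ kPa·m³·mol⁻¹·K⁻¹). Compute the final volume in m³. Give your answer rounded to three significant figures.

V₃ ≈ 0.00215 m³

V constant ⇒ P ∝ T: V₂ = V₁; T₂ = T₁·(P₂/P₁) = 978.1 K.
Isobaric, so V/T is constant: P₃ = P₂; V₃ = V₂·(T₃/T₂) = 0.002153 m³.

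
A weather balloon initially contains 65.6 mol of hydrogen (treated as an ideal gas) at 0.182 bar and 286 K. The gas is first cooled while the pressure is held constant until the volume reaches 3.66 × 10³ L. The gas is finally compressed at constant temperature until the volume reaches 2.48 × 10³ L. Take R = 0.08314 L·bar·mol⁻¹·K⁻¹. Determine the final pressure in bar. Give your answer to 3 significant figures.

P₃ ≈ 0.269 bar

From PV = nRT: V₁ = nRT₁/P₁ = 8571 L.
P constant ⇒ V ∝ T: P₂ = P₁; T₂ = T₁·(V₂/V₁) = 122.1 K.
Isothermal, so P V is constant: T₃ = T₂; P₃ = P₂·(V₂/V₃) = 0.2686 bar.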